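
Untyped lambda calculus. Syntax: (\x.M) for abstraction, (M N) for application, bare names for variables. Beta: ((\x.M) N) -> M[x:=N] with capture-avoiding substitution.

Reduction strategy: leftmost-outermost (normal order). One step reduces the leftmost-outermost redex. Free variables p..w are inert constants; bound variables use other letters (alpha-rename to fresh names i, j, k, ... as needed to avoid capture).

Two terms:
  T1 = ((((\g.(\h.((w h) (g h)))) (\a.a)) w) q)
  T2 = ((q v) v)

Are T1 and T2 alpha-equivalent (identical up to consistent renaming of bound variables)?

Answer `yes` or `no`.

Term 1: ((((\g.(\h.((w h) (g h)))) (\a.a)) w) q)
Term 2: ((q v) v)
Alpha-equivalence: compare structure up to binder renaming.
Result: False

Answer: no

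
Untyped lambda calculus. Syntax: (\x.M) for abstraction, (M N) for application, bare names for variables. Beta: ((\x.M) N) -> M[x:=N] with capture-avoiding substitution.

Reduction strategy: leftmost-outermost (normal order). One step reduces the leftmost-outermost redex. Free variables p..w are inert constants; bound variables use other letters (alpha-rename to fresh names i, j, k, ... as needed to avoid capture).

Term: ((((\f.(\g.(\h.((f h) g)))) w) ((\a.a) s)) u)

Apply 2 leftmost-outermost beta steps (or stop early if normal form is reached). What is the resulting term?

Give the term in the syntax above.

Answer: ((\h.((w h) ((\a.a) s))) u)

Derivation:
Step 0: ((((\f.(\g.(\h.((f h) g)))) w) ((\a.a) s)) u)
Step 1: (((\g.(\h.((w h) g))) ((\a.a) s)) u)
Step 2: ((\h.((w h) ((\a.a) s))) u)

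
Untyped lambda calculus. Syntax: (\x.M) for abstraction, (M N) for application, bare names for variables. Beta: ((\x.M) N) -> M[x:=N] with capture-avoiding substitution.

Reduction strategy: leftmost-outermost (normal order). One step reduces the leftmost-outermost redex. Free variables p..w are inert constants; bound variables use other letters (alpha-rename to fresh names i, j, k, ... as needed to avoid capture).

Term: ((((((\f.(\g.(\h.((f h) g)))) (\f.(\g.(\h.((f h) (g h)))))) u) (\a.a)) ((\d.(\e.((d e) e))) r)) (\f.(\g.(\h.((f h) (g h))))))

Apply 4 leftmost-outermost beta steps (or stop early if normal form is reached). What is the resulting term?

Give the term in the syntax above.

Answer: ((((\g.(\h.(((\a.a) h) (g h)))) u) ((\d.(\e.((d e) e))) r)) (\f.(\g.(\h.((f h) (g h))))))

Derivation:
Step 0: ((((((\f.(\g.(\h.((f h) g)))) (\f.(\g.(\h.((f h) (g h)))))) u) (\a.a)) ((\d.(\e.((d e) e))) r)) (\f.(\g.(\h.((f h) (g h))))))
Step 1: (((((\g.(\h.(((\f.(\g.(\h.((f h) (g h))))) h) g))) u) (\a.a)) ((\d.(\e.((d e) e))) r)) (\f.(\g.(\h.((f h) (g h))))))
Step 2: ((((\h.(((\f.(\g.(\h.((f h) (g h))))) h) u)) (\a.a)) ((\d.(\e.((d e) e))) r)) (\f.(\g.(\h.((f h) (g h))))))
Step 3: (((((\f.(\g.(\h.((f h) (g h))))) (\a.a)) u) ((\d.(\e.((d e) e))) r)) (\f.(\g.(\h.((f h) (g h))))))
Step 4: ((((\g.(\h.(((\a.a) h) (g h)))) u) ((\d.(\e.((d e) e))) r)) (\f.(\g.(\h.((f h) (g h))))))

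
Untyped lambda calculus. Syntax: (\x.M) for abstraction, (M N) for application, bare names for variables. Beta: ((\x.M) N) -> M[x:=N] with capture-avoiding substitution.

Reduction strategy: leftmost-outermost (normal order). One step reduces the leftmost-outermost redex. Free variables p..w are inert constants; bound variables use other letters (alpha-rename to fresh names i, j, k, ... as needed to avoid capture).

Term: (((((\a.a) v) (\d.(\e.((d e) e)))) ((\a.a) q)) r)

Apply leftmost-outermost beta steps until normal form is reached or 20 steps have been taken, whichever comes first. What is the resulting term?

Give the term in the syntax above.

Answer: (((v (\d.(\e.((d e) e)))) q) r)

Derivation:
Step 0: (((((\a.a) v) (\d.(\e.((d e) e)))) ((\a.a) q)) r)
Step 1: (((v (\d.(\e.((d e) e)))) ((\a.a) q)) r)
Step 2: (((v (\d.(\e.((d e) e)))) q) r)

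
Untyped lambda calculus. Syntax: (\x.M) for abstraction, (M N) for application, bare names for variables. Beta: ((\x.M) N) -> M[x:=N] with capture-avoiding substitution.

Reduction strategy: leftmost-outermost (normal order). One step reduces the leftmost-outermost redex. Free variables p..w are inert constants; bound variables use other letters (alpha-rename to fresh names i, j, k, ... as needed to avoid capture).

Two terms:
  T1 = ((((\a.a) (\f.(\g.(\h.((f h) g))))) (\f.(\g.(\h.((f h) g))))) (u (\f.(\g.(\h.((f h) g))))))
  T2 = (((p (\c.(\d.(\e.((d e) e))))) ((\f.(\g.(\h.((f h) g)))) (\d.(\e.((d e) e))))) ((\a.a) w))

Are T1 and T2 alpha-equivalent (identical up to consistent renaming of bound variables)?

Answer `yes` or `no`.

Term 1: ((((\a.a) (\f.(\g.(\h.((f h) g))))) (\f.(\g.(\h.((f h) g))))) (u (\f.(\g.(\h.((f h) g))))))
Term 2: (((p (\c.(\d.(\e.((d e) e))))) ((\f.(\g.(\h.((f h) g)))) (\d.(\e.((d e) e))))) ((\a.a) w))
Alpha-equivalence: compare structure up to binder renaming.
Result: False

Answer: no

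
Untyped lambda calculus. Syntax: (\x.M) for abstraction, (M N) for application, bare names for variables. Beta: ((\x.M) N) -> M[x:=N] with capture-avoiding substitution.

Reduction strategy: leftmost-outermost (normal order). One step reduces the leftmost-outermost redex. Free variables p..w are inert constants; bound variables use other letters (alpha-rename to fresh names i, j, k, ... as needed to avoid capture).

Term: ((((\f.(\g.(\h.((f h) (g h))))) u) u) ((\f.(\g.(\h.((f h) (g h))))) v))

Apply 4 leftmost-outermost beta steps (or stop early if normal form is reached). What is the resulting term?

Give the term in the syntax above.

Step 0: ((((\f.(\g.(\h.((f h) (g h))))) u) u) ((\f.(\g.(\h.((f h) (g h))))) v))
Step 1: (((\g.(\h.((u h) (g h)))) u) ((\f.(\g.(\h.((f h) (g h))))) v))
Step 2: ((\h.((u h) (u h))) ((\f.(\g.(\h.((f h) (g h))))) v))
Step 3: ((u ((\f.(\g.(\h.((f h) (g h))))) v)) (u ((\f.(\g.(\h.((f h) (g h))))) v)))
Step 4: ((u (\g.(\h.((v h) (g h))))) (u ((\f.(\g.(\h.((f h) (g h))))) v)))

Answer: ((u (\g.(\h.((v h) (g h))))) (u ((\f.(\g.(\h.((f h) (g h))))) v)))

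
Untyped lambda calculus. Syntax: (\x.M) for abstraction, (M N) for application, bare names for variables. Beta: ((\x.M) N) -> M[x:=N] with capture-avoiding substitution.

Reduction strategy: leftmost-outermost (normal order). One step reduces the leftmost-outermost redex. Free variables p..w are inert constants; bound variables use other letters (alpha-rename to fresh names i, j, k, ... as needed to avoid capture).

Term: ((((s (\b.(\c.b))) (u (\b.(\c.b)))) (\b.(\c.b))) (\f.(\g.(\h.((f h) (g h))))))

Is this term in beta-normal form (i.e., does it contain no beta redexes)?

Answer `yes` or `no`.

Term: ((((s (\b.(\c.b))) (u (\b.(\c.b)))) (\b.(\c.b))) (\f.(\g.(\h.((f h) (g h))))))
No beta redexes found.

Answer: yes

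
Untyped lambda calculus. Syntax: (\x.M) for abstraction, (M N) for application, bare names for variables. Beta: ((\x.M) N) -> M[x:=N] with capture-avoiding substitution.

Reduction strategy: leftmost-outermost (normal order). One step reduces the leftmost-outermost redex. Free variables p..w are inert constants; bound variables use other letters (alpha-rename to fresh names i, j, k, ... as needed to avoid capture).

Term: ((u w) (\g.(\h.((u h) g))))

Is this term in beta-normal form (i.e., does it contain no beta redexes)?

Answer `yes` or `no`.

Answer: yes

Derivation:
Term: ((u w) (\g.(\h.((u h) g))))
No beta redexes found.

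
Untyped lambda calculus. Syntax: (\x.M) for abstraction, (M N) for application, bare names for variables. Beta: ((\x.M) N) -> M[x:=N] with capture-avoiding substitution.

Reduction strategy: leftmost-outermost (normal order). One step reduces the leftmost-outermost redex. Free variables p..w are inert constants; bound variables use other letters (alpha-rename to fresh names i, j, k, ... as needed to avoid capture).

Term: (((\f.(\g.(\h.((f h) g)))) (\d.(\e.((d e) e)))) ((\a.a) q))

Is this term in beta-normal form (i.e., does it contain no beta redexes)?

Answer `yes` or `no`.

Term: (((\f.(\g.(\h.((f h) g)))) (\d.(\e.((d e) e)))) ((\a.a) q))
Found 2 beta redex(es).

Answer: no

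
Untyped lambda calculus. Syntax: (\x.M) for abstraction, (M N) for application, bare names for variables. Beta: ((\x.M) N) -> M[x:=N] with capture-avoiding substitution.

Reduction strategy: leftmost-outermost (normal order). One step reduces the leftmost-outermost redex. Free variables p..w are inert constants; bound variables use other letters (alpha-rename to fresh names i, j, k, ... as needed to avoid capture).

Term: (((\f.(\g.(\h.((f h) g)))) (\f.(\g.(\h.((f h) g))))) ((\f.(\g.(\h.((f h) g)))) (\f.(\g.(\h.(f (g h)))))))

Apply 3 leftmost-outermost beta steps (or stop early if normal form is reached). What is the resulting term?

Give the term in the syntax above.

Step 0: (((\f.(\g.(\h.((f h) g)))) (\f.(\g.(\h.((f h) g))))) ((\f.(\g.(\h.((f h) g)))) (\f.(\g.(\h.(f (g h)))))))
Step 1: ((\g.(\h.(((\f.(\g.(\h.((f h) g)))) h) g))) ((\f.(\g.(\h.((f h) g)))) (\f.(\g.(\h.(f (g h)))))))
Step 2: (\h.(((\f.(\g.(\h.((f h) g)))) h) ((\f.(\g.(\h.((f h) g)))) (\f.(\g.(\h.(f (g h))))))))
Step 3: (\h.((\g.(\i.((h i) g))) ((\f.(\g.(\h.((f h) g)))) (\f.(\g.(\h.(f (g h))))))))

Answer: (\h.((\g.(\i.((h i) g))) ((\f.(\g.(\h.((f h) g)))) (\f.(\g.(\h.(f (g h))))))))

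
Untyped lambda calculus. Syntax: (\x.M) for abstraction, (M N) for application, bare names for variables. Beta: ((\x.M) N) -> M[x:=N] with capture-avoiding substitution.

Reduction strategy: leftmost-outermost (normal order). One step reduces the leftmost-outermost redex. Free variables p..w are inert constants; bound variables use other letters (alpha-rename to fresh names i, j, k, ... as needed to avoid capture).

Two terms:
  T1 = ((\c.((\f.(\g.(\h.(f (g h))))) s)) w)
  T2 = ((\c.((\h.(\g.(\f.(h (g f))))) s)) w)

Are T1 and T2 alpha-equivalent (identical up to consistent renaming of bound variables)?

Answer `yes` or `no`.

Answer: yes

Derivation:
Term 1: ((\c.((\f.(\g.(\h.(f (g h))))) s)) w)
Term 2: ((\c.((\h.(\g.(\f.(h (g f))))) s)) w)
Alpha-equivalence: compare structure up to binder renaming.
Result: True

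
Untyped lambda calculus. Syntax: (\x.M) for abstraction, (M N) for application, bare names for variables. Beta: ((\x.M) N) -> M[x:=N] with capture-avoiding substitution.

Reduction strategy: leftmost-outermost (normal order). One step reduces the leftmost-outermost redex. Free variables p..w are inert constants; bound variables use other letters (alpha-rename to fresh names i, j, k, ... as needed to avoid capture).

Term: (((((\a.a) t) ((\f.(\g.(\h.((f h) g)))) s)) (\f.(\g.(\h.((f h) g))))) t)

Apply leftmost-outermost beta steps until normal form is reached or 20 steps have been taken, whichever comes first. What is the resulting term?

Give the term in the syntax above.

Answer: (((t (\g.(\h.((s h) g)))) (\f.(\g.(\h.((f h) g))))) t)

Derivation:
Step 0: (((((\a.a) t) ((\f.(\g.(\h.((f h) g)))) s)) (\f.(\g.(\h.((f h) g))))) t)
Step 1: (((t ((\f.(\g.(\h.((f h) g)))) s)) (\f.(\g.(\h.((f h) g))))) t)
Step 2: (((t (\g.(\h.((s h) g)))) (\f.(\g.(\h.((f h) g))))) t)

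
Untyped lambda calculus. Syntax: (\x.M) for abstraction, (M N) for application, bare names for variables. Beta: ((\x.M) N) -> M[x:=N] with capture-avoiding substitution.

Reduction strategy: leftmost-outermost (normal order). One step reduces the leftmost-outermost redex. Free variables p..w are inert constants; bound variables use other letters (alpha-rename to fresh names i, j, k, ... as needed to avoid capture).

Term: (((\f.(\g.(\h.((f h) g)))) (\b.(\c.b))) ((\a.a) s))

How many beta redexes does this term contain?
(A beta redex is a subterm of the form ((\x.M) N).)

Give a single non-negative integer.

Answer: 2

Derivation:
Term: (((\f.(\g.(\h.((f h) g)))) (\b.(\c.b))) ((\a.a) s))
  Redex: ((\f.(\g.(\h.((f h) g)))) (\b.(\c.b)))
  Redex: ((\a.a) s)
Total redexes: 2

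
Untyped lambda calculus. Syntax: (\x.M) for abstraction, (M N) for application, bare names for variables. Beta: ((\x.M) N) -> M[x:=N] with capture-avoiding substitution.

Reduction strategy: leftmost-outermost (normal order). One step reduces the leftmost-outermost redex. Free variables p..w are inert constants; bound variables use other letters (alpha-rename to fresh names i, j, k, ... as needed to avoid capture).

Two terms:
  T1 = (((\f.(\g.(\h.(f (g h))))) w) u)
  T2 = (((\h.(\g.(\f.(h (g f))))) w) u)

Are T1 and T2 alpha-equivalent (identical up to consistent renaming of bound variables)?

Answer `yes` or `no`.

Term 1: (((\f.(\g.(\h.(f (g h))))) w) u)
Term 2: (((\h.(\g.(\f.(h (g f))))) w) u)
Alpha-equivalence: compare structure up to binder renaming.
Result: True

Answer: yes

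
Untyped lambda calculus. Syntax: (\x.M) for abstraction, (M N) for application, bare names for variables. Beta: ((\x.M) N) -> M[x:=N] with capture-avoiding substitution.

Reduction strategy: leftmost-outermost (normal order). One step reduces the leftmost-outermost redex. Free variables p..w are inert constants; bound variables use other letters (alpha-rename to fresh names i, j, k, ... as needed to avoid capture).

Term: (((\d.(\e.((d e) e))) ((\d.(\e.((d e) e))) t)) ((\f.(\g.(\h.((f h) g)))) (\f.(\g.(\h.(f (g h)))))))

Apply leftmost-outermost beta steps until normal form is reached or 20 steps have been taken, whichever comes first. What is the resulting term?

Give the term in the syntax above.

Answer: (((t (\g.(\h.(\i.(h (g i)))))) (\g.(\h.(\i.(h (g i)))))) (\g.(\h.(\i.(h (g i))))))

Derivation:
Step 0: (((\d.(\e.((d e) e))) ((\d.(\e.((d e) e))) t)) ((\f.(\g.(\h.((f h) g)))) (\f.(\g.(\h.(f (g h)))))))
Step 1: ((\e.((((\d.(\e.((d e) e))) t) e) e)) ((\f.(\g.(\h.((f h) g)))) (\f.(\g.(\h.(f (g h)))))))
Step 2: ((((\d.(\e.((d e) e))) t) ((\f.(\g.(\h.((f h) g)))) (\f.(\g.(\h.(f (g h))))))) ((\f.(\g.(\h.((f h) g)))) (\f.(\g.(\h.(f (g h)))))))
Step 3: (((\e.((t e) e)) ((\f.(\g.(\h.((f h) g)))) (\f.(\g.(\h.(f (g h))))))) ((\f.(\g.(\h.((f h) g)))) (\f.(\g.(\h.(f (g h)))))))
Step 4: (((t ((\f.(\g.(\h.((f h) g)))) (\f.(\g.(\h.(f (g h))))))) ((\f.(\g.(\h.((f h) g)))) (\f.(\g.(\h.(f (g h))))))) ((\f.(\g.(\h.((f h) g)))) (\f.(\g.(\h.(f (g h)))))))
Step 5: (((t (\g.(\h.(((\f.(\g.(\h.(f (g h))))) h) g)))) ((\f.(\g.(\h.((f h) g)))) (\f.(\g.(\h.(f (g h))))))) ((\f.(\g.(\h.((f h) g)))) (\f.(\g.(\h.(f (g h)))))))
Step 6: (((t (\g.(\h.((\g.(\i.(h (g i)))) g)))) ((\f.(\g.(\h.((f h) g)))) (\f.(\g.(\h.(f (g h))))))) ((\f.(\g.(\h.((f h) g)))) (\f.(\g.(\h.(f (g h)))))))
Step 7: (((t (\g.(\h.(\i.(h (g i)))))) ((\f.(\g.(\h.((f h) g)))) (\f.(\g.(\h.(f (g h))))))) ((\f.(\g.(\h.((f h) g)))) (\f.(\g.(\h.(f (g h)))))))
Step 8: (((t (\g.(\h.(\i.(h (g i)))))) (\g.(\h.(((\f.(\g.(\h.(f (g h))))) h) g)))) ((\f.(\g.(\h.((f h) g)))) (\f.(\g.(\h.(f (g h)))))))
Step 9: (((t (\g.(\h.(\i.(h (g i)))))) (\g.(\h.((\g.(\i.(h (g i)))) g)))) ((\f.(\g.(\h.((f h) g)))) (\f.(\g.(\h.(f (g h)))))))
Step 10: (((t (\g.(\h.(\i.(h (g i)))))) (\g.(\h.(\i.(h (g i)))))) ((\f.(\g.(\h.((f h) g)))) (\f.(\g.(\h.(f (g h)))))))
Step 11: (((t (\g.(\h.(\i.(h (g i)))))) (\g.(\h.(\i.(h (g i)))))) (\g.(\h.(((\f.(\g.(\h.(f (g h))))) h) g))))
Step 12: (((t (\g.(\h.(\i.(h (g i)))))) (\g.(\h.(\i.(h (g i)))))) (\g.(\h.((\g.(\i.(h (g i)))) g))))
Step 13: (((t (\g.(\h.(\i.(h (g i)))))) (\g.(\h.(\i.(h (g i)))))) (\g.(\h.(\i.(h (g i))))))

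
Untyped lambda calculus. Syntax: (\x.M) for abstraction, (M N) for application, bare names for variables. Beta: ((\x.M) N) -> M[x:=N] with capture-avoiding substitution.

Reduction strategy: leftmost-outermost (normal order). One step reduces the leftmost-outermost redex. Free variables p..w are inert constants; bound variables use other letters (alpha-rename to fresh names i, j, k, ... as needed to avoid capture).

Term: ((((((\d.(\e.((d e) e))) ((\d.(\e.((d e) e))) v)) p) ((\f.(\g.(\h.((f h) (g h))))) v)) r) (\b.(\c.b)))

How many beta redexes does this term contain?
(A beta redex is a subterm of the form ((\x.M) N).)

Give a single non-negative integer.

Answer: 3

Derivation:
Term: ((((((\d.(\e.((d e) e))) ((\d.(\e.((d e) e))) v)) p) ((\f.(\g.(\h.((f h) (g h))))) v)) r) (\b.(\c.b)))
  Redex: ((\d.(\e.((d e) e))) ((\d.(\e.((d e) e))) v))
  Redex: ((\d.(\e.((d e) e))) v)
  Redex: ((\f.(\g.(\h.((f h) (g h))))) v)
Total redexes: 3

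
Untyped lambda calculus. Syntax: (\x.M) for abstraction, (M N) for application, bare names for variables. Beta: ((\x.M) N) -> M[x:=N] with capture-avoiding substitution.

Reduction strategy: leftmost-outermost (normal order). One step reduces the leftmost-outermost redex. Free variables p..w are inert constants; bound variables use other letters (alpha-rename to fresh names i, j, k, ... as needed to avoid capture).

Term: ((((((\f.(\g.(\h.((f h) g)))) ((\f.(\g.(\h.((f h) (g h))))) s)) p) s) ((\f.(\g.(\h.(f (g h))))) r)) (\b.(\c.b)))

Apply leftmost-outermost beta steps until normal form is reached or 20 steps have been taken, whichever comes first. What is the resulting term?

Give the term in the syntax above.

Step 0: ((((((\f.(\g.(\h.((f h) g)))) ((\f.(\g.(\h.((f h) (g h))))) s)) p) s) ((\f.(\g.(\h.(f (g h))))) r)) (\b.(\c.b)))
Step 1: (((((\g.(\h.((((\f.(\g.(\h.((f h) (g h))))) s) h) g))) p) s) ((\f.(\g.(\h.(f (g h))))) r)) (\b.(\c.b)))
Step 2: ((((\h.((((\f.(\g.(\h.((f h) (g h))))) s) h) p)) s) ((\f.(\g.(\h.(f (g h))))) r)) (\b.(\c.b)))
Step 3: ((((((\f.(\g.(\h.((f h) (g h))))) s) s) p) ((\f.(\g.(\h.(f (g h))))) r)) (\b.(\c.b)))
Step 4: (((((\g.(\h.((s h) (g h)))) s) p) ((\f.(\g.(\h.(f (g h))))) r)) (\b.(\c.b)))
Step 5: ((((\h.((s h) (s h))) p) ((\f.(\g.(\h.(f (g h))))) r)) (\b.(\c.b)))
Step 6: ((((s p) (s p)) ((\f.(\g.(\h.(f (g h))))) r)) (\b.(\c.b)))
Step 7: ((((s p) (s p)) (\g.(\h.(r (g h))))) (\b.(\c.b)))

Answer: ((((s p) (s p)) (\g.(\h.(r (g h))))) (\b.(\c.b)))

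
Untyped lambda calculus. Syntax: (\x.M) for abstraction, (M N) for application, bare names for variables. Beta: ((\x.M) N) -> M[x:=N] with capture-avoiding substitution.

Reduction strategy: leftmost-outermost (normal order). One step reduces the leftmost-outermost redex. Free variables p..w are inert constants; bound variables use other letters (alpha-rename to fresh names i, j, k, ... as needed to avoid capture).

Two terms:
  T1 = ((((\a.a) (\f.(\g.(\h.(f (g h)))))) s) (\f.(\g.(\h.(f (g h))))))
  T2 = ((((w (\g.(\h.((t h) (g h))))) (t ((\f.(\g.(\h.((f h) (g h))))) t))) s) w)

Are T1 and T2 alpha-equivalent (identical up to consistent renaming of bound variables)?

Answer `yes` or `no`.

Answer: no

Derivation:
Term 1: ((((\a.a) (\f.(\g.(\h.(f (g h)))))) s) (\f.(\g.(\h.(f (g h))))))
Term 2: ((((w (\g.(\h.((t h) (g h))))) (t ((\f.(\g.(\h.((f h) (g h))))) t))) s) w)
Alpha-equivalence: compare structure up to binder renaming.
Result: False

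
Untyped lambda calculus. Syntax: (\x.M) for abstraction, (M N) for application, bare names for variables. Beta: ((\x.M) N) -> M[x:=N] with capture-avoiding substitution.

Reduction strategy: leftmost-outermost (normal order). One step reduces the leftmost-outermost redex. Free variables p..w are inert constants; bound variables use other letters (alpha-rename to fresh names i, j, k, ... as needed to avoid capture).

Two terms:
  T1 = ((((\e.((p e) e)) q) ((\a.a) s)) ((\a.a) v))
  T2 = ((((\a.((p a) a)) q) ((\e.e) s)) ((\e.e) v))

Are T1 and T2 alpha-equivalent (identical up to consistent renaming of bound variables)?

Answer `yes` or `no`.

Term 1: ((((\e.((p e) e)) q) ((\a.a) s)) ((\a.a) v))
Term 2: ((((\a.((p a) a)) q) ((\e.e) s)) ((\e.e) v))
Alpha-equivalence: compare structure up to binder renaming.
Result: True

Answer: yes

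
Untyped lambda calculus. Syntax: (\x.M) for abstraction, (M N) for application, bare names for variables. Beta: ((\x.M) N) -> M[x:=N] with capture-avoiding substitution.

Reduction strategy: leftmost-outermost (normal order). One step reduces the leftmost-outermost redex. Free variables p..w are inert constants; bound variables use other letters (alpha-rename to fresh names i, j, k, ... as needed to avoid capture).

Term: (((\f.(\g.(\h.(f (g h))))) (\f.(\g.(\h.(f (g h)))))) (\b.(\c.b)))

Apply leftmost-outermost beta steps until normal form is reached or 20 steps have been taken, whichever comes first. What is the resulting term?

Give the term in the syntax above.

Answer: (\h.(\g.(\i.h)))

Derivation:
Step 0: (((\f.(\g.(\h.(f (g h))))) (\f.(\g.(\h.(f (g h)))))) (\b.(\c.b)))
Step 1: ((\g.(\h.((\f.(\g.(\h.(f (g h))))) (g h)))) (\b.(\c.b)))
Step 2: (\h.((\f.(\g.(\h.(f (g h))))) ((\b.(\c.b)) h)))
Step 3: (\h.(\g.(\i.(((\b.(\c.b)) h) (g i)))))
Step 4: (\h.(\g.(\i.((\c.h) (g i)))))
Step 5: (\h.(\g.(\i.h)))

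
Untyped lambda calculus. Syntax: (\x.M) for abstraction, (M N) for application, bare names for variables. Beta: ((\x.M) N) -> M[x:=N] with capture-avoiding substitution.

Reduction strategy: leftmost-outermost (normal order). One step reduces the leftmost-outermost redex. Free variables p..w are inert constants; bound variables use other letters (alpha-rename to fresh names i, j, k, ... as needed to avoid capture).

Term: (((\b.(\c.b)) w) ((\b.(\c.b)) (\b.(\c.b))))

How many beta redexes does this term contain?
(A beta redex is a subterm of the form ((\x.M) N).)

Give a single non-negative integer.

Term: (((\b.(\c.b)) w) ((\b.(\c.b)) (\b.(\c.b))))
  Redex: ((\b.(\c.b)) w)
  Redex: ((\b.(\c.b)) (\b.(\c.b)))
Total redexes: 2

Answer: 2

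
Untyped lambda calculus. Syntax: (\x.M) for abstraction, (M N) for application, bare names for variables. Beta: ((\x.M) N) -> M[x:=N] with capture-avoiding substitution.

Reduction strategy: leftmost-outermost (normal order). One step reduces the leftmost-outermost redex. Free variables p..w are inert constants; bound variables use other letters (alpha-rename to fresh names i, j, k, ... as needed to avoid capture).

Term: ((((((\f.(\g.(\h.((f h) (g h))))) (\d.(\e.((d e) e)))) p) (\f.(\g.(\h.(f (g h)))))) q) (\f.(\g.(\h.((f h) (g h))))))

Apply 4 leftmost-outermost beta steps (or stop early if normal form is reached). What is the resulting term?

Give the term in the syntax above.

Answer: ((((\e.(((\f.(\g.(\h.(f (g h))))) e) e)) (p (\f.(\g.(\h.(f (g h))))))) q) (\f.(\g.(\h.((f h) (g h))))))

Derivation:
Step 0: ((((((\f.(\g.(\h.((f h) (g h))))) (\d.(\e.((d e) e)))) p) (\f.(\g.(\h.(f (g h)))))) q) (\f.(\g.(\h.((f h) (g h))))))
Step 1: (((((\g.(\h.(((\d.(\e.((d e) e))) h) (g h)))) p) (\f.(\g.(\h.(f (g h)))))) q) (\f.(\g.(\h.((f h) (g h))))))
Step 2: ((((\h.(((\d.(\e.((d e) e))) h) (p h))) (\f.(\g.(\h.(f (g h)))))) q) (\f.(\g.(\h.((f h) (g h))))))
Step 3: (((((\d.(\e.((d e) e))) (\f.(\g.(\h.(f (g h)))))) (p (\f.(\g.(\h.(f (g h))))))) q) (\f.(\g.(\h.((f h) (g h))))))
Step 4: ((((\e.(((\f.(\g.(\h.(f (g h))))) e) e)) (p (\f.(\g.(\h.(f (g h))))))) q) (\f.(\g.(\h.((f h) (g h))))))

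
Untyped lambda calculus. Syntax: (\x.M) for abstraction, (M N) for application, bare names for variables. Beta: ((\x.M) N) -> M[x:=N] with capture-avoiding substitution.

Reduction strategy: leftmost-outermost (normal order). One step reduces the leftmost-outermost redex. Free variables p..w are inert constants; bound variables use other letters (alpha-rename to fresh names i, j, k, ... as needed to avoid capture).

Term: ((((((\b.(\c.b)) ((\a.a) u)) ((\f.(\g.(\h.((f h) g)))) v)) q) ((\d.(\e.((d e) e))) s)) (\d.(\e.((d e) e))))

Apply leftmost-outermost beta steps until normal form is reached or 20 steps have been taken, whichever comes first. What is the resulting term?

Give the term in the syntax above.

Step 0: ((((((\b.(\c.b)) ((\a.a) u)) ((\f.(\g.(\h.((f h) g)))) v)) q) ((\d.(\e.((d e) e))) s)) (\d.(\e.((d e) e))))
Step 1: (((((\c.((\a.a) u)) ((\f.(\g.(\h.((f h) g)))) v)) q) ((\d.(\e.((d e) e))) s)) (\d.(\e.((d e) e))))
Step 2: (((((\a.a) u) q) ((\d.(\e.((d e) e))) s)) (\d.(\e.((d e) e))))
Step 3: (((u q) ((\d.(\e.((d e) e))) s)) (\d.(\e.((d e) e))))
Step 4: (((u q) (\e.((s e) e))) (\d.(\e.((d e) e))))

Answer: (((u q) (\e.((s e) e))) (\d.(\e.((d e) e))))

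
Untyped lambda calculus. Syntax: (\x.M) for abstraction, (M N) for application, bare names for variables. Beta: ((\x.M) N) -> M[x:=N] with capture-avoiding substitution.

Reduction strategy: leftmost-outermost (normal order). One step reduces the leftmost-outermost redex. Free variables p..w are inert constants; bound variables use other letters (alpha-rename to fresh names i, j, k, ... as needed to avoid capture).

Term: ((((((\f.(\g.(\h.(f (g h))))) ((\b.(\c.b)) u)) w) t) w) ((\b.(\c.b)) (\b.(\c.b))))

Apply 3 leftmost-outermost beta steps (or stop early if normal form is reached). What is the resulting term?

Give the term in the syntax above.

Step 0: ((((((\f.(\g.(\h.(f (g h))))) ((\b.(\c.b)) u)) w) t) w) ((\b.(\c.b)) (\b.(\c.b))))
Step 1: (((((\g.(\h.(((\b.(\c.b)) u) (g h)))) w) t) w) ((\b.(\c.b)) (\b.(\c.b))))
Step 2: ((((\h.(((\b.(\c.b)) u) (w h))) t) w) ((\b.(\c.b)) (\b.(\c.b))))
Step 3: (((((\b.(\c.b)) u) (w t)) w) ((\b.(\c.b)) (\b.(\c.b))))

Answer: (((((\b.(\c.b)) u) (w t)) w) ((\b.(\c.b)) (\b.(\c.b))))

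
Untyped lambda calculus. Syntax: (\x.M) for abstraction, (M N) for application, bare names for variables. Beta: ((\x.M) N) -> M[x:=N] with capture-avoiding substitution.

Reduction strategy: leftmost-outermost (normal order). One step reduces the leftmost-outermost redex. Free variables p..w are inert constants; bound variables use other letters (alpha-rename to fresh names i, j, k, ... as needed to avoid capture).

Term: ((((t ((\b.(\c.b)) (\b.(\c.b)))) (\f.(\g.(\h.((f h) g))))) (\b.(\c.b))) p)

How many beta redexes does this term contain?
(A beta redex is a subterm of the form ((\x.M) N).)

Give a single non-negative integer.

Answer: 1

Derivation:
Term: ((((t ((\b.(\c.b)) (\b.(\c.b)))) (\f.(\g.(\h.((f h) g))))) (\b.(\c.b))) p)
  Redex: ((\b.(\c.b)) (\b.(\c.b)))
Total redexes: 1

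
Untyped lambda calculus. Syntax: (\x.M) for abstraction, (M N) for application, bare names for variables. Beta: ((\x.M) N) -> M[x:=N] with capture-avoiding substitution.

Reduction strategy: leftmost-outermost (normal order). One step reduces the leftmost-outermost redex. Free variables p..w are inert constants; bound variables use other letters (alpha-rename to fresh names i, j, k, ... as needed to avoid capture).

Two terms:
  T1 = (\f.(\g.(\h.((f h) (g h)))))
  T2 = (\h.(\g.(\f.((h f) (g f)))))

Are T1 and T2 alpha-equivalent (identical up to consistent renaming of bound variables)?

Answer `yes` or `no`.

Answer: yes

Derivation:
Term 1: (\f.(\g.(\h.((f h) (g h)))))
Term 2: (\h.(\g.(\f.((h f) (g f)))))
Alpha-equivalence: compare structure up to binder renaming.
Result: True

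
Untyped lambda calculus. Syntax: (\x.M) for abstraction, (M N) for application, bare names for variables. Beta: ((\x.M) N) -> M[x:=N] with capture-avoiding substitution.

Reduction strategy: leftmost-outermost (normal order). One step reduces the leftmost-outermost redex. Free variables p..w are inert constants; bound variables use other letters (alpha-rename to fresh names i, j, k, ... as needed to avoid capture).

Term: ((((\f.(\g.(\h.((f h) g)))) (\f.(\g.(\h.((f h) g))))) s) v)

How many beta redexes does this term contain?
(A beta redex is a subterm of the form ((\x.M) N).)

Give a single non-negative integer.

Term: ((((\f.(\g.(\h.((f h) g)))) (\f.(\g.(\h.((f h) g))))) s) v)
  Redex: ((\f.(\g.(\h.((f h) g)))) (\f.(\g.(\h.((f h) g)))))
Total redexes: 1

Answer: 1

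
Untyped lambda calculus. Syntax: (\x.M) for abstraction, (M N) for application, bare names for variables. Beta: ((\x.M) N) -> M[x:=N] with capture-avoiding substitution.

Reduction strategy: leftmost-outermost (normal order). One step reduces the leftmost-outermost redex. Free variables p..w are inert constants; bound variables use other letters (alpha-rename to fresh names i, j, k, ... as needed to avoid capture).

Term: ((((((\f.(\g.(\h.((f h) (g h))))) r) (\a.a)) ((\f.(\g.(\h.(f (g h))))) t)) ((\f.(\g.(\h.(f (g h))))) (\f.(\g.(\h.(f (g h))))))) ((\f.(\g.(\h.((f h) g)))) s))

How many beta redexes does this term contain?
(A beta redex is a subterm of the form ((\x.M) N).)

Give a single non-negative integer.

Term: ((((((\f.(\g.(\h.((f h) (g h))))) r) (\a.a)) ((\f.(\g.(\h.(f (g h))))) t)) ((\f.(\g.(\h.(f (g h))))) (\f.(\g.(\h.(f (g h))))))) ((\f.(\g.(\h.((f h) g)))) s))
  Redex: ((\f.(\g.(\h.((f h) (g h))))) r)
  Redex: ((\f.(\g.(\h.(f (g h))))) t)
  Redex: ((\f.(\g.(\h.(f (g h))))) (\f.(\g.(\h.(f (g h))))))
  Redex: ((\f.(\g.(\h.((f h) g)))) s)
Total redexes: 4

Answer: 4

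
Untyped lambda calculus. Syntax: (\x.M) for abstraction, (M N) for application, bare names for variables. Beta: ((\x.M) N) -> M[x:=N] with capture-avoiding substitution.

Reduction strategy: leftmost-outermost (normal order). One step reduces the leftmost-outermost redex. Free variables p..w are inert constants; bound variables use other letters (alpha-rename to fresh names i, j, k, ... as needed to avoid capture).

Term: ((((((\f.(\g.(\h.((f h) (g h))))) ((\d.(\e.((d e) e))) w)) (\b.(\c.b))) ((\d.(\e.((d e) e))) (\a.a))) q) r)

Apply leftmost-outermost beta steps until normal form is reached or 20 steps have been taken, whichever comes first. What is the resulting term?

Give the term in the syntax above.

Answer: (((((w (\e.(e e))) (\e.(e e))) (\c.(\e.(e e)))) q) r)

Derivation:
Step 0: ((((((\f.(\g.(\h.((f h) (g h))))) ((\d.(\e.((d e) e))) w)) (\b.(\c.b))) ((\d.(\e.((d e) e))) (\a.a))) q) r)
Step 1: (((((\g.(\h.((((\d.(\e.((d e) e))) w) h) (g h)))) (\b.(\c.b))) ((\d.(\e.((d e) e))) (\a.a))) q) r)
Step 2: ((((\h.((((\d.(\e.((d e) e))) w) h) ((\b.(\c.b)) h))) ((\d.(\e.((d e) e))) (\a.a))) q) r)
Step 3: ((((((\d.(\e.((d e) e))) w) ((\d.(\e.((d e) e))) (\a.a))) ((\b.(\c.b)) ((\d.(\e.((d e) e))) (\a.a)))) q) r)
Step 4: (((((\e.((w e) e)) ((\d.(\e.((d e) e))) (\a.a))) ((\b.(\c.b)) ((\d.(\e.((d e) e))) (\a.a)))) q) r)
Step 5: (((((w ((\d.(\e.((d e) e))) (\a.a))) ((\d.(\e.((d e) e))) (\a.a))) ((\b.(\c.b)) ((\d.(\e.((d e) e))) (\a.a)))) q) r)
Step 6: (((((w (\e.(((\a.a) e) e))) ((\d.(\e.((d e) e))) (\a.a))) ((\b.(\c.b)) ((\d.(\e.((d e) e))) (\a.a)))) q) r)
Step 7: (((((w (\e.(e e))) ((\d.(\e.((d e) e))) (\a.a))) ((\b.(\c.b)) ((\d.(\e.((d e) e))) (\a.a)))) q) r)
Step 8: (((((w (\e.(e e))) (\e.(((\a.a) e) e))) ((\b.(\c.b)) ((\d.(\e.((d e) e))) (\a.a)))) q) r)
Step 9: (((((w (\e.(e e))) (\e.(e e))) ((\b.(\c.b)) ((\d.(\e.((d e) e))) (\a.a)))) q) r)
Step 10: (((((w (\e.(e e))) (\e.(e e))) (\c.((\d.(\e.((d e) e))) (\a.a)))) q) r)
Step 11: (((((w (\e.(e e))) (\e.(e e))) (\c.(\e.(((\a.a) e) e)))) q) r)
Step 12: (((((w (\e.(e e))) (\e.(e e))) (\c.(\e.(e e)))) q) r)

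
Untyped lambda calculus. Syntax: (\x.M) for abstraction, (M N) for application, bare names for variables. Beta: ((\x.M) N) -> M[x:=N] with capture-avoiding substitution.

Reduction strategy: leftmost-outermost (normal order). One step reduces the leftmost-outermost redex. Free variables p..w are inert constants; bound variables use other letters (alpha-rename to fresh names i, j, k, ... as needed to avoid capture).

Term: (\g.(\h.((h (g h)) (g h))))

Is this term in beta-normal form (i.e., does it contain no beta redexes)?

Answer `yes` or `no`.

Term: (\g.(\h.((h (g h)) (g h))))
No beta redexes found.

Answer: yes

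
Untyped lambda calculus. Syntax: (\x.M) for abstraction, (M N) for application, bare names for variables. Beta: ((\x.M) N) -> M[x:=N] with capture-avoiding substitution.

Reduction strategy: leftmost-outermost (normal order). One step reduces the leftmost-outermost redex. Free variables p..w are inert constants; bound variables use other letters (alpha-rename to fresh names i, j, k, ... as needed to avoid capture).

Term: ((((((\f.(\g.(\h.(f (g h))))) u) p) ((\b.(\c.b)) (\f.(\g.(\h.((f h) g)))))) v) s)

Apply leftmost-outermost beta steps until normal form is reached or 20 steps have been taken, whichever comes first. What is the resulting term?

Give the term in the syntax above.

Answer: (((u (p (\c.(\f.(\g.(\h.((f h) g))))))) v) s)

Derivation:
Step 0: ((((((\f.(\g.(\h.(f (g h))))) u) p) ((\b.(\c.b)) (\f.(\g.(\h.((f h) g)))))) v) s)
Step 1: (((((\g.(\h.(u (g h)))) p) ((\b.(\c.b)) (\f.(\g.(\h.((f h) g)))))) v) s)
Step 2: ((((\h.(u (p h))) ((\b.(\c.b)) (\f.(\g.(\h.((f h) g)))))) v) s)
Step 3: (((u (p ((\b.(\c.b)) (\f.(\g.(\h.((f h) g))))))) v) s)
Step 4: (((u (p (\c.(\f.(\g.(\h.((f h) g))))))) v) s)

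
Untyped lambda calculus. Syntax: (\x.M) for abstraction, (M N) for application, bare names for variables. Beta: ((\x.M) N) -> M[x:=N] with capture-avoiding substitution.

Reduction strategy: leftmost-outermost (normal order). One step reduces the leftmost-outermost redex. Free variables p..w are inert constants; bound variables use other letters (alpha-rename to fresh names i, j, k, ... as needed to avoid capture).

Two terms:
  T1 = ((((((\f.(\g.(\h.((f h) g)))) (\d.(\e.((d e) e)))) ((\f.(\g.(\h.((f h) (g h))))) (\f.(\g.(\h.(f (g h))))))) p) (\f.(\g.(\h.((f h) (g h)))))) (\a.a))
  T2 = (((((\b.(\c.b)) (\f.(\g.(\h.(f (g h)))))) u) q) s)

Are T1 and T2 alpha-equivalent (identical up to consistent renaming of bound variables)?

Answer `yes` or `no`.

Answer: no

Derivation:
Term 1: ((((((\f.(\g.(\h.((f h) g)))) (\d.(\e.((d e) e)))) ((\f.(\g.(\h.((f h) (g h))))) (\f.(\g.(\h.(f (g h))))))) p) (\f.(\g.(\h.((f h) (g h)))))) (\a.a))
Term 2: (((((\b.(\c.b)) (\f.(\g.(\h.(f (g h)))))) u) q) s)
Alpha-equivalence: compare structure up to binder renaming.
Result: False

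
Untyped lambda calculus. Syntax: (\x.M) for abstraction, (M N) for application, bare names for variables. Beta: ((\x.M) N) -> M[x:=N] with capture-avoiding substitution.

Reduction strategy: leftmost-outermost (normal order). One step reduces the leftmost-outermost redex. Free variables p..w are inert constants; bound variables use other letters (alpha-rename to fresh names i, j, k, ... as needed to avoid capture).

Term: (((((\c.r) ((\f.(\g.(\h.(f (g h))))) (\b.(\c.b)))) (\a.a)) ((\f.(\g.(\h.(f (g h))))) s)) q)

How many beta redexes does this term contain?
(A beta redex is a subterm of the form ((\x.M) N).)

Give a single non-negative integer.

Term: (((((\c.r) ((\f.(\g.(\h.(f (g h))))) (\b.(\c.b)))) (\a.a)) ((\f.(\g.(\h.(f (g h))))) s)) q)
  Redex: ((\c.r) ((\f.(\g.(\h.(f (g h))))) (\b.(\c.b))))
  Redex: ((\f.(\g.(\h.(f (g h))))) (\b.(\c.b)))
  Redex: ((\f.(\g.(\h.(f (g h))))) s)
Total redexes: 3

Answer: 3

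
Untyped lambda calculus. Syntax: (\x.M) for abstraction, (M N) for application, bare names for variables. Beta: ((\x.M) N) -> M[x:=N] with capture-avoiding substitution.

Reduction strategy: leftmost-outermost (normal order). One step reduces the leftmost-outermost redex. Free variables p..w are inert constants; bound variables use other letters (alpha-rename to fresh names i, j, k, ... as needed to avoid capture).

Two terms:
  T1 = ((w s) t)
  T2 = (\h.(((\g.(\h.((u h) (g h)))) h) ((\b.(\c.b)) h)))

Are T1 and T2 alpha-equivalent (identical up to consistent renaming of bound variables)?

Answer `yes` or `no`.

Term 1: ((w s) t)
Term 2: (\h.(((\g.(\h.((u h) (g h)))) h) ((\b.(\c.b)) h)))
Alpha-equivalence: compare structure up to binder renaming.
Result: False

Answer: no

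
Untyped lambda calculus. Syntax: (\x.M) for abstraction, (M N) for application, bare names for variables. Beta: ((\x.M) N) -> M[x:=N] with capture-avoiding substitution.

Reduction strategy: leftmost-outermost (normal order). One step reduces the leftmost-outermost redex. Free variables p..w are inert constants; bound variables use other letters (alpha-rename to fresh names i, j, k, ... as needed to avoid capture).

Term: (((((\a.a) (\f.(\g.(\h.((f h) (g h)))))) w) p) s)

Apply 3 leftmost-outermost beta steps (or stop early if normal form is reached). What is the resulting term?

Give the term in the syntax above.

Step 0: (((((\a.a) (\f.(\g.(\h.((f h) (g h)))))) w) p) s)
Step 1: ((((\f.(\g.(\h.((f h) (g h))))) w) p) s)
Step 2: (((\g.(\h.((w h) (g h)))) p) s)
Step 3: ((\h.((w h) (p h))) s)

Answer: ((\h.((w h) (p h))) s)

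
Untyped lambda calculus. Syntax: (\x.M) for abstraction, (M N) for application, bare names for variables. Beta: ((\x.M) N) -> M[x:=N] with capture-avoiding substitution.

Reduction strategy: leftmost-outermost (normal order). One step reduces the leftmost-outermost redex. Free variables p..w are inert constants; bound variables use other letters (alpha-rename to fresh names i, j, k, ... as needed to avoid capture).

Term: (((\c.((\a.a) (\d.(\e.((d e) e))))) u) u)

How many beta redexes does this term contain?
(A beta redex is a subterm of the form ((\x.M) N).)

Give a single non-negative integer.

Term: (((\c.((\a.a) (\d.(\e.((d e) e))))) u) u)
  Redex: ((\c.((\a.a) (\d.(\e.((d e) e))))) u)
  Redex: ((\a.a) (\d.(\e.((d e) e))))
Total redexes: 2

Answer: 2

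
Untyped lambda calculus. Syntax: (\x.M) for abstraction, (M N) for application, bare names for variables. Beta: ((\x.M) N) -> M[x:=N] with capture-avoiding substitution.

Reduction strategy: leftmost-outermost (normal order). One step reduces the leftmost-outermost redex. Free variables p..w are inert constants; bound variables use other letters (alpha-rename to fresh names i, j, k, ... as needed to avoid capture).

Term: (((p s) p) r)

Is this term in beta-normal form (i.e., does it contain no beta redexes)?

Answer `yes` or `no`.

Answer: yes

Derivation:
Term: (((p s) p) r)
No beta redexes found.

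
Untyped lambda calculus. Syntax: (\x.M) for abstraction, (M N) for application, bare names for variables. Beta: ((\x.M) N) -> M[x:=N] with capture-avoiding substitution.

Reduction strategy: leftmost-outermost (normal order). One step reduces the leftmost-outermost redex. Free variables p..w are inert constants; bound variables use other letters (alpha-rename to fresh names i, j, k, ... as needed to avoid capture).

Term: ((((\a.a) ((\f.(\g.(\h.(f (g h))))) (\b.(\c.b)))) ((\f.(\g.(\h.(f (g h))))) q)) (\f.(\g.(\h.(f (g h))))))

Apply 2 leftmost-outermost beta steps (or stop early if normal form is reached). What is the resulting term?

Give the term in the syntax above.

Answer: (((\g.(\h.((\b.(\c.b)) (g h)))) ((\f.(\g.(\h.(f (g h))))) q)) (\f.(\g.(\h.(f (g h))))))

Derivation:
Step 0: ((((\a.a) ((\f.(\g.(\h.(f (g h))))) (\b.(\c.b)))) ((\f.(\g.(\h.(f (g h))))) q)) (\f.(\g.(\h.(f (g h))))))
Step 1: ((((\f.(\g.(\h.(f (g h))))) (\b.(\c.b))) ((\f.(\g.(\h.(f (g h))))) q)) (\f.(\g.(\h.(f (g h))))))
Step 2: (((\g.(\h.((\b.(\c.b)) (g h)))) ((\f.(\g.(\h.(f (g h))))) q)) (\f.(\g.(\h.(f (g h))))))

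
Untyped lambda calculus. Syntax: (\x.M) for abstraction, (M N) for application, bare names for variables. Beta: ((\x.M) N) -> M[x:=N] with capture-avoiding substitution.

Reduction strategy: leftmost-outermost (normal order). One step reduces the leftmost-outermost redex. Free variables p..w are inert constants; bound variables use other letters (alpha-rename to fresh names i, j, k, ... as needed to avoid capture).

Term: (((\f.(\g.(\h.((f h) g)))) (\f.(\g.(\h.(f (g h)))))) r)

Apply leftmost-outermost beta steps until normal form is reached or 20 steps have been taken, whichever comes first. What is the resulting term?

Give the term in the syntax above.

Answer: (\h.(\i.(h (r i))))

Derivation:
Step 0: (((\f.(\g.(\h.((f h) g)))) (\f.(\g.(\h.(f (g h)))))) r)
Step 1: ((\g.(\h.(((\f.(\g.(\h.(f (g h))))) h) g))) r)
Step 2: (\h.(((\f.(\g.(\h.(f (g h))))) h) r))
Step 3: (\h.((\g.(\i.(h (g i)))) r))
Step 4: (\h.(\i.(h (r i))))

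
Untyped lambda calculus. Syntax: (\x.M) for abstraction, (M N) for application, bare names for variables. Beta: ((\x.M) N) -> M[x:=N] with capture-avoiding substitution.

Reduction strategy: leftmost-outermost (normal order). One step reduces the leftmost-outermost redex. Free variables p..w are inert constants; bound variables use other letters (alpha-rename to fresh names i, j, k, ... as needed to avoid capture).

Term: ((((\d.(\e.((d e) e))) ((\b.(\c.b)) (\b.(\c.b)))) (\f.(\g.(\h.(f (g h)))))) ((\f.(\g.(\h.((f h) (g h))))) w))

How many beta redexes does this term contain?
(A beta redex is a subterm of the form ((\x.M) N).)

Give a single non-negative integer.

Answer: 3

Derivation:
Term: ((((\d.(\e.((d e) e))) ((\b.(\c.b)) (\b.(\c.b)))) (\f.(\g.(\h.(f (g h)))))) ((\f.(\g.(\h.((f h) (g h))))) w))
  Redex: ((\d.(\e.((d e) e))) ((\b.(\c.b)) (\b.(\c.b))))
  Redex: ((\b.(\c.b)) (\b.(\c.b)))
  Redex: ((\f.(\g.(\h.((f h) (g h))))) w)
Total redexes: 3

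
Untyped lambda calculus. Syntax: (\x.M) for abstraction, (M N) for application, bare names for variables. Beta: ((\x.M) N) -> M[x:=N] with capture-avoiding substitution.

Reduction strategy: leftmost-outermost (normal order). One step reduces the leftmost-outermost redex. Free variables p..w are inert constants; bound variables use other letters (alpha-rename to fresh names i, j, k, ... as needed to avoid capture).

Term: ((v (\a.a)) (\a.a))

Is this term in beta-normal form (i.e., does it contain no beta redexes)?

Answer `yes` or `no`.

Answer: yes

Derivation:
Term: ((v (\a.a)) (\a.a))
No beta redexes found.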